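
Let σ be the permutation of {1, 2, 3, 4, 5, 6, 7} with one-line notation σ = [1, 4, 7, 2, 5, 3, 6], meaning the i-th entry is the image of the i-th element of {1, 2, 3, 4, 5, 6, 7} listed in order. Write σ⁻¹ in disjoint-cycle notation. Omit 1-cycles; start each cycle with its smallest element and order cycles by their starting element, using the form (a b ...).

The cycle decomposition of σ is (2 4)(3 7 6).
Reversing each cycle (and rotating so the smallest element leads) gives σ⁻¹ = (2 4)(3 6 7).

(2 4)(3 6 7)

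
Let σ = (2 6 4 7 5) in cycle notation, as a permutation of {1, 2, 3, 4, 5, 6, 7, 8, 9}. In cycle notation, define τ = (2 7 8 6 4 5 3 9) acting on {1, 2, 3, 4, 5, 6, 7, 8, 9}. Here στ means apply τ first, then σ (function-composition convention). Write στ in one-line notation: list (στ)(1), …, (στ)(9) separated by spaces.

(στ)(x) = σ(τ(x)). Computing each image: σ(τ(1)) = σ(1) = 1, σ(τ(2)) = σ(7) = 5, σ(τ(3)) = σ(9) = 9, σ(τ(4)) = σ(5) = 2, σ(τ(5)) = σ(3) = 3, σ(τ(6)) = σ(4) = 7, σ(τ(7)) = σ(8) = 8, σ(τ(8)) = σ(6) = 4, σ(τ(9)) = σ(2) = 6.
Hence στ = [1 5 9 2 3 7 8 4 6].

1 5 9 2 3 7 8 4 6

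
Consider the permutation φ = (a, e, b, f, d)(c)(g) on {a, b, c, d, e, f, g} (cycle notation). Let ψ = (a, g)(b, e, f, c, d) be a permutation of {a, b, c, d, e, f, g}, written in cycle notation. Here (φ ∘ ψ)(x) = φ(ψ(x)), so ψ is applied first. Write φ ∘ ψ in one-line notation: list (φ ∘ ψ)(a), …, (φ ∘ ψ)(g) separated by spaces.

Chase each element through ψ then φ: a → g → g; b → e → b; c → d → a; d → b → f; e → f → d; f → c → c; g → a → e.
So φ ∘ ψ in one-line form is g b a f d c e.

g b a f d c e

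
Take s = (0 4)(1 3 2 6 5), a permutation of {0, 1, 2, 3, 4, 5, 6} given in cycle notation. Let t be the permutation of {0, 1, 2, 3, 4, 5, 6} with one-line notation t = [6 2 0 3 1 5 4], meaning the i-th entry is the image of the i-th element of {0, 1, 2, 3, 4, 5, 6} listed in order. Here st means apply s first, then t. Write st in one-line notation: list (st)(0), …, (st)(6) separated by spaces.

1 3 4 0 6 2 5

For each element, apply s then t: 0 → 4 → 1; 1 → 3 → 3; 2 → 6 → 4; 3 → 2 → 0; 4 → 0 → 6; 5 → 1 → 2; 6 → 5 → 5.
So st in one-line form is 1 3 4 0 6 2 5.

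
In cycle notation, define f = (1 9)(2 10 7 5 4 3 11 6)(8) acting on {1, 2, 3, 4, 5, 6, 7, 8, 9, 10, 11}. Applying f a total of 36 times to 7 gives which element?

7 lies in the 8-cycle (2 10 7 5 4 3 11 6).
Powers repeat with period 8 on this cycle, and 36 mod 8 = 4, so f^36(7) = f^4(7).
Stepping 4 places around the cycle: 7 → 5 → 4 → 3 → 11.

11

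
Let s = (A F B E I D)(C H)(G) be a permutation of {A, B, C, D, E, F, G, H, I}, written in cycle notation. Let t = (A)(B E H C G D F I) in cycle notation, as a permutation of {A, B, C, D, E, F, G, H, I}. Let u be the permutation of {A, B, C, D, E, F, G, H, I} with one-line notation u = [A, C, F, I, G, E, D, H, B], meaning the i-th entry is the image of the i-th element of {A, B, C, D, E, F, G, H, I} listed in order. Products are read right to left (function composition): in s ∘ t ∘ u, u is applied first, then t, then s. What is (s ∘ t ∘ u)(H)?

(s ∘ t ∘ u)(H) = s(t(u(H))). u(H) = H, then t(H) = C, then s(C) = H, so the result is H.

H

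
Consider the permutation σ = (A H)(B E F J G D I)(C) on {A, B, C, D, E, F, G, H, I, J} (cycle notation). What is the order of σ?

14

The disjoint cycles have lengths 7, 2, 1.
The order is lcm(7, 2) = 14.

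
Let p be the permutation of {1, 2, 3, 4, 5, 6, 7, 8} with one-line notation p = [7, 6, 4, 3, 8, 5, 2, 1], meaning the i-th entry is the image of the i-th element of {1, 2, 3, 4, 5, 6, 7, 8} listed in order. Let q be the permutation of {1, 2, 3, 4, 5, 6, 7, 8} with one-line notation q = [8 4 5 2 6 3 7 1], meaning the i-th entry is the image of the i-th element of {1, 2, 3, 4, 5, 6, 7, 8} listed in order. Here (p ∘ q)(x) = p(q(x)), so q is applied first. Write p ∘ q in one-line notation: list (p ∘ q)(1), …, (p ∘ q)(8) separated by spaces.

(p ∘ q)(x) = p(q(x)). Computing each image: p(q(1)) = p(8) = 1, p(q(2)) = p(4) = 3, p(q(3)) = p(5) = 8, p(q(4)) = p(2) = 6, p(q(5)) = p(6) = 5, p(q(6)) = p(3) = 4, p(q(7)) = p(7) = 2, p(q(8)) = p(1) = 7.
Hence p ∘ q = [1 3 8 6 5 4 2 7].

1 3 8 6 5 4 2 7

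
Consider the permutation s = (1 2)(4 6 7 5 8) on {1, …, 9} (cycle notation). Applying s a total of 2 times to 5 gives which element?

5 lies in the 5-cycle (4 6 7 5 8).
Stepping 2 places around the cycle: 5 → 8 → 4.

4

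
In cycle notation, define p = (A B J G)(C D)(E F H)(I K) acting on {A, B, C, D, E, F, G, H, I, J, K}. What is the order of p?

The disjoint cycles have lengths 4, 3, 2, 2.
The order of p is the least common multiple of its cycle lengths: lcm(4, 3, 2, 2) = 12.

12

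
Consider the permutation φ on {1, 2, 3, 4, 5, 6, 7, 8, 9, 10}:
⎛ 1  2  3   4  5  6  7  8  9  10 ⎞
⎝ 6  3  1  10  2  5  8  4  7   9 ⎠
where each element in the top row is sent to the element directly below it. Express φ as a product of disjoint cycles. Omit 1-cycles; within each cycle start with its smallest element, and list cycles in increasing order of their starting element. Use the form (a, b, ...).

(1, 6, 5, 2, 3)(4, 10, 9, 7, 8)

From 1: 1 → 6 → 5 → 2 → 3 → 1, closing the cycle (1, 6, 5, 2, 3).
Repeating from the next unused element and collecting all non-trivial cycles gives (1, 6, 5, 2, 3)(4, 10, 9, 7, 8).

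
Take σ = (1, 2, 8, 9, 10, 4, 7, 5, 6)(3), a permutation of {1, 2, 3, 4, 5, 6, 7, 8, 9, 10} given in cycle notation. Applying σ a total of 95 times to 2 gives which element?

2 lies in the 9-cycle (1, 2, 8, 9, 10, 4, 7, 5, 6).
Powers repeat with period 9 on this cycle, and 95 mod 9 = 5, so σ^95(2) = σ^5(2).
Stepping 5 places around the cycle: 2 → 8 → 9 → 10 → 4 → 7.

7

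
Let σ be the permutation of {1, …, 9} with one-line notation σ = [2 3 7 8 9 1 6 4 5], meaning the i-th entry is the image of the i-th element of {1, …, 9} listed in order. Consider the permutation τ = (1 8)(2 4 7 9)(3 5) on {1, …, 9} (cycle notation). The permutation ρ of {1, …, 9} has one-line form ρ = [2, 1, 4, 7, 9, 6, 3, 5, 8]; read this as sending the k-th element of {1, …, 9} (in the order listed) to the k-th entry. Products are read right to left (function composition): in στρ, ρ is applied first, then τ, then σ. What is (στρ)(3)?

(στρ)(3) = σ(τ(ρ(3))). ρ(3) = 4, then τ(4) = 7, then σ(7) = 6, so the result is 6.

6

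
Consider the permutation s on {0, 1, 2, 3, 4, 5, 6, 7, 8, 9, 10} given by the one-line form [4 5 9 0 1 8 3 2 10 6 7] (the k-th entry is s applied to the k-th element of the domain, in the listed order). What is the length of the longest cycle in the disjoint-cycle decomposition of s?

11

Decomposing into disjoint cycles gives (0, 4, 1, 5, 8, 10, 7, 2, 9, 6, 3); the longest has length 11.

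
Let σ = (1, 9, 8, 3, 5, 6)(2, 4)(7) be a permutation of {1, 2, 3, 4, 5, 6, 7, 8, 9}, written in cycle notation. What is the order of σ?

6

The cycle type of σ is (6, 2, 1).
The order of σ is the least common multiple of its cycle lengths: lcm(6, 2) = 6.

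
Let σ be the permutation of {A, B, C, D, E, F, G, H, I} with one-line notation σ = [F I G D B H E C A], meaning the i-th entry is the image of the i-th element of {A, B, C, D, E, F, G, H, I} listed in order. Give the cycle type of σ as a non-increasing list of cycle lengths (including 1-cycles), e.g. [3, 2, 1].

[8, 1]

The disjoint cycles are (A, F, H, C, G, E, B, I)(D), with lengths 8, 1 in non-increasing order.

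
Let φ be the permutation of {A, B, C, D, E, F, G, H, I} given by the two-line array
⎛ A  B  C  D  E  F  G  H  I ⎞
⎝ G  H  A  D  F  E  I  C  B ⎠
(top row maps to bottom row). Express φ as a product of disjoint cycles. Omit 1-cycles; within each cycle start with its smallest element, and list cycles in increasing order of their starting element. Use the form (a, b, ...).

(A, G, I, B, H, C)(E, F)

From A: A → G → I → B → H → C → A, closing the cycle (A, G, I, B, H, C).
Repeating from the next unused element and collecting all non-trivial cycles gives (A, G, I, B, H, C)(E, F).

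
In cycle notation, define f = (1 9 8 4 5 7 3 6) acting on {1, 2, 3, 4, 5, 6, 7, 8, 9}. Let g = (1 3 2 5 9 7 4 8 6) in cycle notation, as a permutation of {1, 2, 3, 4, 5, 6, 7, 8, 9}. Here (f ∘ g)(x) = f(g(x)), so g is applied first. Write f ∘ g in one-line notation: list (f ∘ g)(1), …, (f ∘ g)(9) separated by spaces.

6 7 2 4 8 9 5 1 3

For each element, apply g then f: 1 → 3 → 6; 2 → 5 → 7; 3 → 2 → 2; 4 → 8 → 4; 5 → 9 → 8; 6 → 1 → 9; 7 → 4 → 5; 8 → 6 → 1; 9 → 7 → 3.
Collecting the images, f ∘ g = [6 7 2 4 8 9 5 1 3].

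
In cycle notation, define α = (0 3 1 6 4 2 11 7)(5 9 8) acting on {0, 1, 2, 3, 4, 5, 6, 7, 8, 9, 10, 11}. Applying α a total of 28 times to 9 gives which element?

9 lies in the 3-cycle (5 9 8).
Powers repeat with period 3 on this cycle, and 28 mod 3 = 1, so α^28(9) = α^1(9).
Advancing 1 step from 9: 9 → 8.

8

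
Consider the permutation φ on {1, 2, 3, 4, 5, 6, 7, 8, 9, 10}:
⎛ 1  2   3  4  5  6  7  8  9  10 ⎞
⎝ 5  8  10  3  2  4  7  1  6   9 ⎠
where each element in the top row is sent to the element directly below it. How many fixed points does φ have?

1

The fixed points (elements with φ(x) = x) are {7}, so there is 1.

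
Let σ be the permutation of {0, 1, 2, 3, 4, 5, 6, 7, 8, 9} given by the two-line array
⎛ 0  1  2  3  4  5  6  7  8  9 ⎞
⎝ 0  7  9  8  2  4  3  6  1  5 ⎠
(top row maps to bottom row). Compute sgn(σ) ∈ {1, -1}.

In disjoint-cycle form the cycle lengths are 5, 4, 1.
A cycle is odd iff its length is even; σ has 1 even-length cycle, so sgn(σ) = (−1)^1 and σ is odd.

-1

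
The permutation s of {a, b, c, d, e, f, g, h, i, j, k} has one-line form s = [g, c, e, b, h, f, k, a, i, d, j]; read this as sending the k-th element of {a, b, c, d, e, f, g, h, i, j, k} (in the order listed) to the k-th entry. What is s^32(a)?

b

Tracing a → g → … returns to a after 9 steps, so a lies in a 9-cycle (a, g, k, j, d, b, c, e, h).
On a 9-cycle, s^9 is the identity, so s^32 = s^5 there (32 ≡ 5 mod 9).
Stepping 5 places around the cycle: a → g → k → j → d → b.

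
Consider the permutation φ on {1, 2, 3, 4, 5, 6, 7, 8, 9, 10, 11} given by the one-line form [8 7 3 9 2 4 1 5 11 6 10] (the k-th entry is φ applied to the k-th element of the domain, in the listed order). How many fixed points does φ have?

1

The fixed points (elements with φ(x) = x) are {3}, so there is 1.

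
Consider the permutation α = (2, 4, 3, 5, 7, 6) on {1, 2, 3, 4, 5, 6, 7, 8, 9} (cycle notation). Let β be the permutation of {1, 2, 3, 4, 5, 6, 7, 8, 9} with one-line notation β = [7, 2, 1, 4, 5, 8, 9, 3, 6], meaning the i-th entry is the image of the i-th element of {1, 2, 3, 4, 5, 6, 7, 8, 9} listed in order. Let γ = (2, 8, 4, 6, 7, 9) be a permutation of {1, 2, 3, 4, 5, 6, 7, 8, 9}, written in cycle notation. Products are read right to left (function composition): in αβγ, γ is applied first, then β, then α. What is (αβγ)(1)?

(αβγ)(1) = α(β(γ(1))). γ(1) = 1, then β(1) = 7, then α(7) = 6, so the result is 6.

6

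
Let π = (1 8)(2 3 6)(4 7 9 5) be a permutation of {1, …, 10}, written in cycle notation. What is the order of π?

The cycle type of π is (4, 3, 2, 1).
The order is lcm(4, 3, 2) = 12.

12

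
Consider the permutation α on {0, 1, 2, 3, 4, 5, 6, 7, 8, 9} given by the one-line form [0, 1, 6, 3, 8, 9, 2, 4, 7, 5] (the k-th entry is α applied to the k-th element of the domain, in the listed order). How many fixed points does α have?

The fixed points (elements with α(x) = x) are {0, 1, 3}, so there are 3.

3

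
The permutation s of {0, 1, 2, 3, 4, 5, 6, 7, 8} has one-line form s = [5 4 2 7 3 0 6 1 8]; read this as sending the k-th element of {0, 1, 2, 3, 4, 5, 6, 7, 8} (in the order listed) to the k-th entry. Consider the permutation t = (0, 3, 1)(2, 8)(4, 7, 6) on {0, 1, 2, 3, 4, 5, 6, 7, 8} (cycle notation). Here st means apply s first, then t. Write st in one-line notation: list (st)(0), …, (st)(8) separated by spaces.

Chase each element through s then t: 0 → 5 → 5; 1 → 4 → 7; 2 → 2 → 8; 3 → 7 → 6; 4 → 3 → 1; 5 → 0 → 3; 6 → 6 → 4; 7 → 1 → 0; 8 → 8 → 2.
So st in one-line form is 5 7 8 6 1 3 4 0 2.

5 7 8 6 1 3 4 0 2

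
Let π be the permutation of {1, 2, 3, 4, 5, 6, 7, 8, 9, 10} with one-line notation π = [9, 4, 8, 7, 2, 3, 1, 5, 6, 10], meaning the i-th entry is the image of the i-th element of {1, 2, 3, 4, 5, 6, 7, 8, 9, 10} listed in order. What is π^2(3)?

Tracing 3 → 8 → … returns to 3 after 9 steps, so 3 lies in a 9-cycle (1, 9, 6, 3, 8, 5, 2, 4, 7).
Stepping 2 places around the cycle: 3 → 8 → 5.

5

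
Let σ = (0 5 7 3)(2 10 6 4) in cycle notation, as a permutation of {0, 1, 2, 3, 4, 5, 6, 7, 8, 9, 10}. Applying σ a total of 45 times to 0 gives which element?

5

0 lies in the 4-cycle (0 5 7 3).
On a 4-cycle, σ^4 is the identity, so σ^45 = σ^1 there (45 ≡ 1 mod 4).
Advancing 1 step from 0: 0 → 5.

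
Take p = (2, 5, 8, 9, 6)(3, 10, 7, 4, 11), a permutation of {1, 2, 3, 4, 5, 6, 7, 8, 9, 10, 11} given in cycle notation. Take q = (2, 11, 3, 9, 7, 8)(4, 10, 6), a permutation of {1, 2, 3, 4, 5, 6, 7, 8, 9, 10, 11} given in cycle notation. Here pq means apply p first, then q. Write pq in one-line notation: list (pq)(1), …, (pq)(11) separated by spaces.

Chase each element through p then q: 1 → 1 → 1; 2 → 5 → 5; 3 → 10 → 6; 4 → 11 → 3; 5 → 8 → 2; 6 → 2 → 11; 7 → 4 → 10; 8 → 9 → 7; 9 → 6 → 4; 10 → 7 → 8; 11 → 3 → 9.
Collecting the images, pq = [1 5 6 3 2 11 10 7 4 8 9].

1 5 6 3 2 11 10 7 4 8 9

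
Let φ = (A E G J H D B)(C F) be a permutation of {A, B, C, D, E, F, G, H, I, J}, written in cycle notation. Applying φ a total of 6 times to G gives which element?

G lies in the 7-cycle (A E G J H D B).
Stepping 6 places around the cycle: G → J → H → D → B → A → E.

E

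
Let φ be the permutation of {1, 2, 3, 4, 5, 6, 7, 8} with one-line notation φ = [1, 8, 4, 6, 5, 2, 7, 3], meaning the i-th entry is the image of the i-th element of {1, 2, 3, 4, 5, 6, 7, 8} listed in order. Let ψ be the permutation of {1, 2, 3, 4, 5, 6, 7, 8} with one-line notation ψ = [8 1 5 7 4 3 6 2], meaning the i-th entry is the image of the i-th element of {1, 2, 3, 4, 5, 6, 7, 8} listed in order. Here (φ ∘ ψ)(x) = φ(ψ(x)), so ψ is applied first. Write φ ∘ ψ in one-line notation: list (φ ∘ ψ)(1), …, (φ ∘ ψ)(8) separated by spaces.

For each element, apply ψ then φ: 1 → 8 → 3; 2 → 1 → 1; 3 → 5 → 5; 4 → 7 → 7; 5 → 4 → 6; 6 → 3 → 4; 7 → 6 → 2; 8 → 2 → 8.
So φ ∘ ψ in one-line form is 3 1 5 7 6 4 2 8.

3 1 5 7 6 4 2 8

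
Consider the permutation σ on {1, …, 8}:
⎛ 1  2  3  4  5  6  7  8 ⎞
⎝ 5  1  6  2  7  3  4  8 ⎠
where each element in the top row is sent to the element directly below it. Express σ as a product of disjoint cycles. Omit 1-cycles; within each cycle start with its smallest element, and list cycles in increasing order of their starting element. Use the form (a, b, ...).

From 1: 1 → 5 → 7 → 4 → 2 → 1, closing the cycle (1, 5, 7, 4, 2).
Continuing from each remaining unvisited element yields (1, 5, 7, 4, 2)(3, 6).

(1, 5, 7, 4, 2)(3, 6)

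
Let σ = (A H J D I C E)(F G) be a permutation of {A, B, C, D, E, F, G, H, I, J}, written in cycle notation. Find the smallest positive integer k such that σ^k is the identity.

The disjoint cycles have lengths 7, 2, 1.
Since disjoint cycles commute, ord(σ) = lcm(7, 2) = 14.

14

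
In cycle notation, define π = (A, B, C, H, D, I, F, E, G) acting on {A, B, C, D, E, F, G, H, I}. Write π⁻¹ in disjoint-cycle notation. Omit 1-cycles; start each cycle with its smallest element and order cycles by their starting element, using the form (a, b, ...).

(A, G, E, F, I, D, H, C, B)

The inverse reverses each cycle.
Reversing each cycle of π and rotating so the smallest element leads gives (A, G, E, F, I, D, H, C, B).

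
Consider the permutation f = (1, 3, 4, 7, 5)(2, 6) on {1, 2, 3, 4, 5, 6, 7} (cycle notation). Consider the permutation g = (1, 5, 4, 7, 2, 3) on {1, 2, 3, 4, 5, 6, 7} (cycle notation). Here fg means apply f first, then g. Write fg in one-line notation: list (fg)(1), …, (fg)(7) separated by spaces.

1 6 7 2 5 3 4

For each element, apply f then g: 1 → 3 → 1; 2 → 6 → 6; 3 → 4 → 7; 4 → 7 → 2; 5 → 1 → 5; 6 → 2 → 3; 7 → 5 → 4.
Collecting the images, fg = [1 6 7 2 5 3 4].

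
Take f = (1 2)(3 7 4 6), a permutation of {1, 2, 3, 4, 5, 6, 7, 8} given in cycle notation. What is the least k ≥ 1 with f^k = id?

The cycle type of f is (4, 2, 1, 1).
The order of f is the least common multiple of its cycle lengths: lcm(4, 2) = 4.

4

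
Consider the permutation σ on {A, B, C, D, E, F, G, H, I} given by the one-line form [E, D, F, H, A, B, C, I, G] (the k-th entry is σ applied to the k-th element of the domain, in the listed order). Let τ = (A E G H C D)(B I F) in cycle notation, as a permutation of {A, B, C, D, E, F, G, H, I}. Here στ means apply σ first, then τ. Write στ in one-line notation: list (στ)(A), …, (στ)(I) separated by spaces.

G A B C E I D F H

(στ)(x) = τ(σ(x)). Computing each image: τ(σ(A)) = τ(E) = G, τ(σ(B)) = τ(D) = A, τ(σ(C)) = τ(F) = B, τ(σ(D)) = τ(H) = C, τ(σ(E)) = τ(A) = E, τ(σ(F)) = τ(B) = I, τ(σ(G)) = τ(C) = D, τ(σ(H)) = τ(I) = F, τ(σ(I)) = τ(G) = H.
Hence στ = [G A B C E I D F H].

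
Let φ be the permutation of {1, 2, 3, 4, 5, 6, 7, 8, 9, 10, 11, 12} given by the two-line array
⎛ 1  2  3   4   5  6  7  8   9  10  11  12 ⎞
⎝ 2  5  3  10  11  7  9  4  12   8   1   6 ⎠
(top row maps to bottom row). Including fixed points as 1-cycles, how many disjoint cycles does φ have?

4

The cycle decomposition is (1, 2, 5, 11)(3)(4, 10, 8)(6, 7, 9, 12), which has 4 cycles (counting 1-cycles).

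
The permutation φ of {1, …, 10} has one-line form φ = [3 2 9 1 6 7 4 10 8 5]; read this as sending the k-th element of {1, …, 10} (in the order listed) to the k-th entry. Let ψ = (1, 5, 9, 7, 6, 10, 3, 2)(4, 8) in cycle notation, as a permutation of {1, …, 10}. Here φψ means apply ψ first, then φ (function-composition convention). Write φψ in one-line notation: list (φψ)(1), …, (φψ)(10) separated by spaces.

6 3 2 10 8 5 7 1 4 9

For each element, apply ψ then φ: 1 → 5 → 6; 2 → 1 → 3; 3 → 2 → 2; 4 → 8 → 10; 5 → 9 → 8; 6 → 10 → 5; 7 → 6 → 7; 8 → 4 → 1; 9 → 7 → 4; 10 → 3 → 9.
Collecting the images, φψ = [6 3 2 10 8 5 7 1 4 9].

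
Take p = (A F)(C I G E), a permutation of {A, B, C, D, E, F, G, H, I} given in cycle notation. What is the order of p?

The disjoint cycles have lengths 4, 2, 1, 1, 1.
The order of p is the least common multiple of its cycle lengths: lcm(4, 2) = 4.

4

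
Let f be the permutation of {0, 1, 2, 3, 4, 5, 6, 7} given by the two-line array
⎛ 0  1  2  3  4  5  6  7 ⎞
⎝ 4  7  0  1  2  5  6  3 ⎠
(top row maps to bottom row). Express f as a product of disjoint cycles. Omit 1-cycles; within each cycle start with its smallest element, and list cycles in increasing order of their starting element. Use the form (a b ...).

Start at 0 and follow images: 0 → 4 → 2 → 0, giving the cycle (0 4 2).
Repeating from the next unused element and collecting all non-trivial cycles gives (0 4 2)(1 7 3).

(0 4 2)(1 7 3)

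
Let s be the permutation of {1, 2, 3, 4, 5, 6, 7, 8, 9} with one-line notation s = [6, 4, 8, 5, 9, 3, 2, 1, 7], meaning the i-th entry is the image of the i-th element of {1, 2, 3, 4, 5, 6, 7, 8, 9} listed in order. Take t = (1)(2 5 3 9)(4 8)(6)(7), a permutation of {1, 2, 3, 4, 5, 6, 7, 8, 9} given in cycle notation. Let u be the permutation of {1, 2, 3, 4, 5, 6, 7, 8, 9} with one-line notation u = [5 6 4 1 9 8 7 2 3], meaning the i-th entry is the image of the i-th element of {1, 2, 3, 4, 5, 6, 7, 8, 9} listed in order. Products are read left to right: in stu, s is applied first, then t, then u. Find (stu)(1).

8

Chase 1: s(1) = 6; t(6) = 6; u(6) = 8. Hence (stu)(1) = 8.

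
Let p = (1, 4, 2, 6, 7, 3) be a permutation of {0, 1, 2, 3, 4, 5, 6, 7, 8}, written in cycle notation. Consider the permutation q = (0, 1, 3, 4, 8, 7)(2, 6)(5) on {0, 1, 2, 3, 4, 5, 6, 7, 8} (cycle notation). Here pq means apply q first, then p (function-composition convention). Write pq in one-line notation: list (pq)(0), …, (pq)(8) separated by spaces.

4 1 7 2 8 5 6 0 3

Chase each element through q then p: 0 → 1 → 4; 1 → 3 → 1; 2 → 6 → 7; 3 → 4 → 2; 4 → 8 → 8; 5 → 5 → 5; 6 → 2 → 6; 7 → 0 → 0; 8 → 7 → 3.
So pq in one-line form is 4 1 7 2 8 5 6 0 3.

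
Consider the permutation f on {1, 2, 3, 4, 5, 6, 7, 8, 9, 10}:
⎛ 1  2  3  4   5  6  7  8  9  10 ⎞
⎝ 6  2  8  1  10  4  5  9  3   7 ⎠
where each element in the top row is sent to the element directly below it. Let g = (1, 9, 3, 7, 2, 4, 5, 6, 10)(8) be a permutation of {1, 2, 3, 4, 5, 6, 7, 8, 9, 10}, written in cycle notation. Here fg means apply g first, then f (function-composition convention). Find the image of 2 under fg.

1

(fg)(2) = f(g(2)). g(2) = 4, then f(4) = 1. So (fg)(2) = 1.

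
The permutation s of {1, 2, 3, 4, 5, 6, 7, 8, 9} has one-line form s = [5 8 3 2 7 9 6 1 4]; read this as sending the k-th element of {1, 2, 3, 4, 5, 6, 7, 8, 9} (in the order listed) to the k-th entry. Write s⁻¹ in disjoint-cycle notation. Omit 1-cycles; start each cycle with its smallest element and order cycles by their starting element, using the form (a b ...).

(1 8 2 4 9 6 7 5)

First write s in disjoint cycles: (1 5 7 6 9 4 2 8).
Reversing each cycle (and rotating so the smallest element leads) gives s⁻¹ = (1 8 2 4 9 6 7 5).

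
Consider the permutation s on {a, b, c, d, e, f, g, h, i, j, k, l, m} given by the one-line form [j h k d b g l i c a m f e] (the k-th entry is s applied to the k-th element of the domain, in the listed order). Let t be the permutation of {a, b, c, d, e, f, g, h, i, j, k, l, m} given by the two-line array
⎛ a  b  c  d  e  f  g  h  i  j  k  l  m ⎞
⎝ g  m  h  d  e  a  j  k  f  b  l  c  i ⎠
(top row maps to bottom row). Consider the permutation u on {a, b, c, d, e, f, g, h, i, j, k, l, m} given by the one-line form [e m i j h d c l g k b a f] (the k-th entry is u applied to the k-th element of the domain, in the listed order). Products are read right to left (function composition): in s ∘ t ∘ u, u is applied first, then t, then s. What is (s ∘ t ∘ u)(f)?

Apply the permutations in order: u(f) = d, then t(d) = d, then s(d) = d. So (s ∘ t ∘ u)(f) = d.

d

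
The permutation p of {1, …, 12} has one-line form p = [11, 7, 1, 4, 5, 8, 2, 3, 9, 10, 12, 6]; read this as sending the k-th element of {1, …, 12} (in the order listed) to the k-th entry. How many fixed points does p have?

4

The fixed points (elements with p(x) = x) are {4, 5, 9, 10}, so there are 4.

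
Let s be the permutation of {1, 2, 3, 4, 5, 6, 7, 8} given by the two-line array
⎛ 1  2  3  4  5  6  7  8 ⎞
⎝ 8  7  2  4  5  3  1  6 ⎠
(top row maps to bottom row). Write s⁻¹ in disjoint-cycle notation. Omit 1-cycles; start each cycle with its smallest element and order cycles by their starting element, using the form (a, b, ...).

(1, 7, 2, 3, 6, 8)

First write s in disjoint cycles: (1, 8, 6, 3, 2, 7).
Reversing each cycle (and rotating so the smallest element leads) gives s⁻¹ = (1, 7, 2, 3, 6, 8).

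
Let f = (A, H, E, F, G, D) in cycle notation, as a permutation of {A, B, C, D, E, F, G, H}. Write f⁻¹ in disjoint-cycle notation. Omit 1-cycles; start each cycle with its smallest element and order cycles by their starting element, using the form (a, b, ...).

If f sends a → b within a cycle, f⁻¹ sends b → a; equivalently, reverse each cycle.
Reversing each cycle of f and rotating so the smallest element leads gives (A, D, G, F, E, H).

(A, D, G, F, E, H)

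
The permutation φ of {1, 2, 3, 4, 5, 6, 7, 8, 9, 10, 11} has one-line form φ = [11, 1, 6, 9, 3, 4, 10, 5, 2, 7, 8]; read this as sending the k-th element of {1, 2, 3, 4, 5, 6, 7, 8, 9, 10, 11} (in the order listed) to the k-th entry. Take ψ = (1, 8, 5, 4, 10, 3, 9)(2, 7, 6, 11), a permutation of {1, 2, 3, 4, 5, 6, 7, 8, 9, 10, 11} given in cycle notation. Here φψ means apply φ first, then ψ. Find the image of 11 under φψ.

(φψ)(11) = ψ(φ(11)). φ(11) = 8, then ψ(8) = 5. So (φψ)(11) = 5.

5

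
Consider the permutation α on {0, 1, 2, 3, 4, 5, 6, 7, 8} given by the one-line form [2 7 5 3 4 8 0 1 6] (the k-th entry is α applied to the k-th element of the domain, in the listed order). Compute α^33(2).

6

Tracing 2 → 5 → … returns to 2 after 5 steps, so 2 lies in a 5-cycle (0, 2, 5, 8, 6).
Powers repeat with period 5 on this cycle, and 33 mod 5 = 3, so α^33(2) = α^3(2).
Advancing 3 steps from 2: 2 → 5 → 8 → 6.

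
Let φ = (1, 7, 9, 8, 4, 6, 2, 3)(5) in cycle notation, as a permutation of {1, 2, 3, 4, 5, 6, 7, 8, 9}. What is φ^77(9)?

3

9 lies in the 8-cycle (1, 7, 9, 8, 4, 6, 2, 3).
Powers repeat with period 8 on this cycle, and 77 mod 8 = 5, so φ^77(9) = φ^5(9).
Advancing 5 steps from 9: 9 → 8 → 4 → 6 → 2 → 3.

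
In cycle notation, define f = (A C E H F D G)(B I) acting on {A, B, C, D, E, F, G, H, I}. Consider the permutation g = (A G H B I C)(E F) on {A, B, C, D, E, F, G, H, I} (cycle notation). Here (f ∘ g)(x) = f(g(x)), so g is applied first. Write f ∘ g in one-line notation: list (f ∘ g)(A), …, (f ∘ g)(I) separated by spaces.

Chase each element through g then f: A → G → A; B → I → B; C → A → C; D → D → G; E → F → D; F → E → H; G → H → F; H → B → I; I → C → E.
So f ∘ g in one-line form is A B C G D H F I E.

A B C G D H F I E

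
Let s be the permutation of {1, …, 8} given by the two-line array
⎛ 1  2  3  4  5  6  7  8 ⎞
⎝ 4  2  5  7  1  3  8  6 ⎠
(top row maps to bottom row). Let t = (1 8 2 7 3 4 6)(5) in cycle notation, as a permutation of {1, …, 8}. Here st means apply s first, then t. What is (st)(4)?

3

(st)(4) = t(s(4)). s(4) = 7, then t(7) = 3. So (st)(4) = 3.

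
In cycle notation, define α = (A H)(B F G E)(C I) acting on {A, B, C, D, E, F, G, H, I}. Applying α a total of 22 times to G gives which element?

B

G lies in the 4-cycle (B F G E).
Powers repeat with period 4 on this cycle, and 22 mod 4 = 2, so α^22(G) = α^2(G).
Advancing 2 steps from G: G → E → B.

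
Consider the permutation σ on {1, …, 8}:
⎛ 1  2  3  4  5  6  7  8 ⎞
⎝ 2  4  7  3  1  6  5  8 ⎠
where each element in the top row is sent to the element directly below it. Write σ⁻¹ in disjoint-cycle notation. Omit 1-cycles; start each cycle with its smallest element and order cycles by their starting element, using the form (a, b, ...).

The cycle decomposition of σ is (1, 2, 4, 3, 7, 5).
The inverse reverses every cycle; in canonical form, σ⁻¹ = (1, 5, 7, 3, 4, 2).

(1, 5, 7, 3, 4, 2)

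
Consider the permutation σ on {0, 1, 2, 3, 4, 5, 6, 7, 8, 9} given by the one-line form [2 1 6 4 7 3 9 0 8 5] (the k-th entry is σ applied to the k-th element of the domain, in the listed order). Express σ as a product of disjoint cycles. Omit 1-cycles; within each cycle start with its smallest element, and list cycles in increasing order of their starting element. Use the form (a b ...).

From 0: 0 → 2 → 6 → 9 → 5 → 3 → 4 → 7 → 0, closing the cycle (0 2 6 9 5 3 4 7).
Repeating from the next unused element and collecting all non-trivial cycles gives (0 2 6 9 5 3 4 7).

(0 2 6 9 5 3 4 7)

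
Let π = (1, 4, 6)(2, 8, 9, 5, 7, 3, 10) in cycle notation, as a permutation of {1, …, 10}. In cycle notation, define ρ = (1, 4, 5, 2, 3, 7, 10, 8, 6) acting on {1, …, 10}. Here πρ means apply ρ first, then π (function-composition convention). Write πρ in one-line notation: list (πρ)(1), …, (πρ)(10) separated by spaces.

6 10 3 7 8 4 2 1 5 9

(πρ)(x) = π(ρ(x)). Computing each image: π(ρ(1)) = π(4) = 6, π(ρ(2)) = π(3) = 10, π(ρ(3)) = π(7) = 3, π(ρ(4)) = π(5) = 7, π(ρ(5)) = π(2) = 8, π(ρ(6)) = π(1) = 4, π(ρ(7)) = π(10) = 2, π(ρ(8)) = π(6) = 1, π(ρ(9)) = π(9) = 5, π(ρ(10)) = π(8) = 9.
Hence πρ = [6 10 3 7 8 4 2 1 5 9].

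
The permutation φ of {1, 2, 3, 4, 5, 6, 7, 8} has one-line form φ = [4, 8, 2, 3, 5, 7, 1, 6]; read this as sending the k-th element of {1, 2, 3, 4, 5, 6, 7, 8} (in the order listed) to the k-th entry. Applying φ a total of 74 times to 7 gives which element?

Tracing 7 → 1 → … returns to 7 after 7 steps, so 7 lies in a 7-cycle (1 4 3 2 8 6 7).
Since the cycle has length 7, φ^74 acts on it the same as φ^4 (74 mod 7 = 4).
Stepping 4 places around the cycle: 7 → 1 → 4 → 3 → 2.

2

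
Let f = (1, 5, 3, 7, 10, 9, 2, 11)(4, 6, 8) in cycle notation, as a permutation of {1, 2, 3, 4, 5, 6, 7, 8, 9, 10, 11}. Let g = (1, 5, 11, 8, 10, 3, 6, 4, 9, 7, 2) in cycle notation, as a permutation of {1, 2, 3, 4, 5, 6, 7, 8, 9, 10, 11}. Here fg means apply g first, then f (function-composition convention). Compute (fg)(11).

g(11) = 8, then f(8) = 4; composing gives (fg)(11) = 4.

4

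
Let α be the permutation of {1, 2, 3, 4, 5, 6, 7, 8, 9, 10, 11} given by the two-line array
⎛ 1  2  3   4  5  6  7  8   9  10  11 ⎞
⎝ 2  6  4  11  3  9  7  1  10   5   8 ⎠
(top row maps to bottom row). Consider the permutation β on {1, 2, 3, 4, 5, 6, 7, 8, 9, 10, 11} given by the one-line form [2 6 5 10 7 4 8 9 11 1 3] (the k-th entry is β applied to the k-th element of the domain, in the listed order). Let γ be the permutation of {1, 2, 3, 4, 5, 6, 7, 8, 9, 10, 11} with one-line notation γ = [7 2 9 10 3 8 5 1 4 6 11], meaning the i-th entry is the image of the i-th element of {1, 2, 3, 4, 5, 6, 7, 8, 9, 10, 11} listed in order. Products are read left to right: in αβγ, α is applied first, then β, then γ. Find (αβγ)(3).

Apply the permutations in order: α(3) = 4, then β(4) = 10, then γ(10) = 6. So (αβγ)(3) = 6.

6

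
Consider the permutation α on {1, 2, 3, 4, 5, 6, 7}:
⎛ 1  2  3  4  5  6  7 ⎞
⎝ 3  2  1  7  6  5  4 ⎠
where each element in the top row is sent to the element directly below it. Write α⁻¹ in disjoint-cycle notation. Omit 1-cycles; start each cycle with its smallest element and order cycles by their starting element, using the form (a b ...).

(1 3)(4 7)(5 6)

First write α in disjoint cycles: (1 3)(4 7)(5 6).
The inverse reverses every cycle; in canonical form, α⁻¹ = (1 3)(4 7)(5 6).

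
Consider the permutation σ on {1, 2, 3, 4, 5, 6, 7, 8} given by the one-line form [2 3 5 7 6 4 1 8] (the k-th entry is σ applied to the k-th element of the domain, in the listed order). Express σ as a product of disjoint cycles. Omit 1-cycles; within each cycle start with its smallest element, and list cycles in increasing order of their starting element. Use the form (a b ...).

From 1: 1 → 2 → 3 → 5 → 6 → 4 → 7 → 1, closing the cycle (1 2 3 5 6 4 7).
Continuing from each remaining unvisited element yields (1 2 3 5 6 4 7).

(1 2 3 5 6 4 7)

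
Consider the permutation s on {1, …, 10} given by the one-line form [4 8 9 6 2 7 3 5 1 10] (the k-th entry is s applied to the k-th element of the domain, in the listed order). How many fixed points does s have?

The fixed points (elements with s(x) = x) are {10}, so there is 1.

1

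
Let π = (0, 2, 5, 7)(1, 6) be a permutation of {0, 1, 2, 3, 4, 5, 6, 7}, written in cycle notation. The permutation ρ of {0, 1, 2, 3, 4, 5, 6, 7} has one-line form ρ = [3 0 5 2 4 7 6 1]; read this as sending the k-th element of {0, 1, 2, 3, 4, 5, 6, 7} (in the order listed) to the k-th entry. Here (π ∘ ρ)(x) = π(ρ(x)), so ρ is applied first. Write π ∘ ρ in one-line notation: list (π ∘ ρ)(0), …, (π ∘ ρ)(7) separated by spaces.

3 2 7 5 4 0 1 6

(π ∘ ρ)(x) = π(ρ(x)). Computing each image: π(ρ(0)) = π(3) = 3, π(ρ(1)) = π(0) = 2, π(ρ(2)) = π(5) = 7, π(ρ(3)) = π(2) = 5, π(ρ(4)) = π(4) = 4, π(ρ(5)) = π(7) = 0, π(ρ(6)) = π(6) = 1, π(ρ(7)) = π(1) = 6.
Hence π ∘ ρ = [3 2 7 5 4 0 1 6].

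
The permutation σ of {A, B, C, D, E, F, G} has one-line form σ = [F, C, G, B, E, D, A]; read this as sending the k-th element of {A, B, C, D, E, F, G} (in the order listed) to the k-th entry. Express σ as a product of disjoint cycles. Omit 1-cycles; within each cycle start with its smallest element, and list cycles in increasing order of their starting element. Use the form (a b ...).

Iterating σ from A gives A → F → D → B → C → G → A; that is the 6-cycle (A F D B C G).
Continuing from each remaining unvisited element yields (A F D B C G).

(A F D B C G)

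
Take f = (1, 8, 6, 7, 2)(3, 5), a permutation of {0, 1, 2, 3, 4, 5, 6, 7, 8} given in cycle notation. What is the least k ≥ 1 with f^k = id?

The cycle type of f is (5, 2, 1, 1).
The order of f is the least common multiple of its cycle lengths: lcm(5, 2) = 10.

10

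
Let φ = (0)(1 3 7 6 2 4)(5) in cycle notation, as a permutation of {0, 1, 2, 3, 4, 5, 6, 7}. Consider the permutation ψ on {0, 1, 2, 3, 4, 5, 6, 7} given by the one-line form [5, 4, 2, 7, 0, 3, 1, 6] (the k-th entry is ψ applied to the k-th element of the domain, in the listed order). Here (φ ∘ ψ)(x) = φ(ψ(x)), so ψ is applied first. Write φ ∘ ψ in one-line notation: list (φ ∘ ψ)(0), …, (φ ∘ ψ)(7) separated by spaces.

(φ ∘ ψ)(x) = φ(ψ(x)). Computing each image: φ(ψ(0)) = φ(5) = 5, φ(ψ(1)) = φ(4) = 1, φ(ψ(2)) = φ(2) = 4, φ(ψ(3)) = φ(7) = 6, φ(ψ(4)) = φ(0) = 0, φ(ψ(5)) = φ(3) = 7, φ(ψ(6)) = φ(1) = 3, φ(ψ(7)) = φ(6) = 2.
Hence φ ∘ ψ = [5 1 4 6 0 7 3 2].

5 1 4 6 0 7 3 2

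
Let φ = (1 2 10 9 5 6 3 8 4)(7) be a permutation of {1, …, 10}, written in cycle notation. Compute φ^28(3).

8

3 lies in the 9-cycle (1 2 10 9 5 6 3 8 4).
Powers repeat with period 9 on this cycle, and 28 mod 9 = 1, so φ^28(3) = φ^1(3).
Advancing 1 step from 3: 3 → 8.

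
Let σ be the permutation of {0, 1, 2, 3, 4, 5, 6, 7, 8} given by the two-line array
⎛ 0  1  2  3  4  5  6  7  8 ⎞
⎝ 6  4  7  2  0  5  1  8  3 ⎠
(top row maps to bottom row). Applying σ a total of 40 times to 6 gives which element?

6

Tracing 6 → 1 → … returns to 6 after 4 steps, so 6 lies in a 4-cycle (0, 6, 1, 4).
Powers repeat with period 4 on this cycle, and 40 mod 4 = 0, so σ^40(6) = σ^0(6).
So σ^40(6) = 6.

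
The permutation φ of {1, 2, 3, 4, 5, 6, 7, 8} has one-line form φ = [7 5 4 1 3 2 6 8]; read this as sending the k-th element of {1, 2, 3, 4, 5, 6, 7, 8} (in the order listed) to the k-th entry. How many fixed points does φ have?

1

The fixed points (elements with φ(x) = x) are {8}, so there is 1.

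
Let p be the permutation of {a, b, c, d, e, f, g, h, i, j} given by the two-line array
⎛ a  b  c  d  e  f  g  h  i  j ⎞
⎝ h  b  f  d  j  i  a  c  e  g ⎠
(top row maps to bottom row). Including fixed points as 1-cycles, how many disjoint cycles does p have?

The cycle decomposition is (a, h, c, f, i, e, j, g)(b)(d), which has 3 cycles (counting 1-cycles).

3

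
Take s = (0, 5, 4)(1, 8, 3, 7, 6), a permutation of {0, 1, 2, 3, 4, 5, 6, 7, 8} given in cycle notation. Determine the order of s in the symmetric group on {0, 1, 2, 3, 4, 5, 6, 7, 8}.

15

The cycle type of s is (5, 3, 1).
The order is lcm(5, 3) = 15.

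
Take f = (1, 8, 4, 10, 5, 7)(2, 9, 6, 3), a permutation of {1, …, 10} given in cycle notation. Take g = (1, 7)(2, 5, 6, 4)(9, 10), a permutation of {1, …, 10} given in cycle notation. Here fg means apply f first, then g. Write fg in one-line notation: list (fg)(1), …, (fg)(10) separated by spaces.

(fg)(x) = g(f(x)). Computing each image: g(f(1)) = g(8) = 8, g(f(2)) = g(9) = 10, g(f(3)) = g(2) = 5, g(f(4)) = g(10) = 9, g(f(5)) = g(7) = 1, g(f(6)) = g(3) = 3, g(f(7)) = g(1) = 7, g(f(8)) = g(4) = 2, g(f(9)) = g(6) = 4, g(f(10)) = g(5) = 6.
Hence fg = [8 10 5 9 1 3 7 2 4 6].

8 10 5 9 1 3 7 2 4 6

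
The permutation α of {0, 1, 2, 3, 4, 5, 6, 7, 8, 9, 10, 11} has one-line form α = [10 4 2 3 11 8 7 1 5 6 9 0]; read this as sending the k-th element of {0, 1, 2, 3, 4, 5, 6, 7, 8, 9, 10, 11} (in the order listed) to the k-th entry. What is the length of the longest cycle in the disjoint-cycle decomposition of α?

8

Decomposing into disjoint cycles gives (0 10 9 6 7 1 4 11)(5 8); the longest has length 8.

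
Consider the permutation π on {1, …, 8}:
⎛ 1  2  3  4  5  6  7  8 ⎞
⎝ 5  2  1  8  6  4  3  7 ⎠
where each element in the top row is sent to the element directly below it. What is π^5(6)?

1

Tracing 6 → 4 → … returns to 6 after 7 steps, so 6 lies in a 7-cycle (1, 5, 6, 4, 8, 7, 3).
Advancing 5 steps from 6: 6 → 4 → 8 → 7 → 3 → 1.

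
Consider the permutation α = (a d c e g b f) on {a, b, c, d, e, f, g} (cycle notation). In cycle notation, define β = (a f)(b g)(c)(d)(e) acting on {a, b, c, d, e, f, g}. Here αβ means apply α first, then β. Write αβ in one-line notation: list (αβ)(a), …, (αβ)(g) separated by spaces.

d a e c b f g

Chase each element through α then β: a → d → d; b → f → a; c → e → e; d → c → c; e → g → b; f → a → f; g → b → g.
So αβ in one-line form is d a e c b f g.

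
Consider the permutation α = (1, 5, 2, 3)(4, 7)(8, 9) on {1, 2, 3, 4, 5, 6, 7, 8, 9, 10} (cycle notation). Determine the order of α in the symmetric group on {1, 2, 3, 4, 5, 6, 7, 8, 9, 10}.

The disjoint cycles have lengths 4, 2, 2, 1, 1.
The order of α is the least common multiple of its cycle lengths: lcm(4, 2, 2) = 4.

4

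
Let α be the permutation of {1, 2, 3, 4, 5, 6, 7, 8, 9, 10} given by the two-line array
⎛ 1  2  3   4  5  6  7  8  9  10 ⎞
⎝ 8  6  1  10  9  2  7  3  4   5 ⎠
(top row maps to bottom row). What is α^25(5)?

Tracing 5 → 9 → … returns to 5 after 4 steps, so 5 lies in a 4-cycle (4, 10, 5, 9).
Powers repeat with period 4 on this cycle, and 25 mod 4 = 1, so α^25(5) = α^1(5).
Advancing 1 step from 5: 5 → 9.

9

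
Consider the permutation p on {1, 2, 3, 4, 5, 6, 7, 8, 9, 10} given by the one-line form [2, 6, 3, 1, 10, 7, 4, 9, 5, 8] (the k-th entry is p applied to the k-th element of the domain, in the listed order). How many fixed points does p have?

1

The fixed points (elements with p(x) = x) are {3}, so there is 1.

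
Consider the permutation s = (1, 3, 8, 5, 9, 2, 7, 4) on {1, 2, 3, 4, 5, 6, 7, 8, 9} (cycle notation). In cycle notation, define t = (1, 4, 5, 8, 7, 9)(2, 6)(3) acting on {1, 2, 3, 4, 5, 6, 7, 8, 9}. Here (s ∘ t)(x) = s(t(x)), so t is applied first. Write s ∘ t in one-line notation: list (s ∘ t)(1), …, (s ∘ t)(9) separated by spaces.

1 6 8 9 5 7 2 4 3

Chase each element through t then s: 1 → 4 → 1; 2 → 6 → 6; 3 → 3 → 8; 4 → 5 → 9; 5 → 8 → 5; 6 → 2 → 7; 7 → 9 → 2; 8 → 7 → 4; 9 → 1 → 3.
Collecting the images, s ∘ t = [1 6 8 9 5 7 2 4 3].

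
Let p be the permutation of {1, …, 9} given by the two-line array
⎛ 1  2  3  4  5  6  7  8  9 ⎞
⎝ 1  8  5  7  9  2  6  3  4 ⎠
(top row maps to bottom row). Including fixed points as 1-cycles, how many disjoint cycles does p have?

2

The cycle decomposition is (1)(2 8 3 5 9 4 7 6), which has 2 cycles (counting 1-cycles).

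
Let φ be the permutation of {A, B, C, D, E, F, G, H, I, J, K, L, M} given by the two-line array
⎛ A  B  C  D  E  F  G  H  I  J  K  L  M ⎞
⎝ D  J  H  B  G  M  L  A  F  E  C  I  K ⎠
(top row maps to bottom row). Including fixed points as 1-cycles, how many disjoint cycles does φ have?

The cycle decomposition is (A D B J E G L I F M K C H), which has 1 cycle (counting 1-cycles).

1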